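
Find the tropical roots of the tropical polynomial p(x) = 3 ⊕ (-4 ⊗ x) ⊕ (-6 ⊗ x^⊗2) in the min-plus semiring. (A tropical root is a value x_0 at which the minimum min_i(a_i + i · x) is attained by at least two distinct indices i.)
Roots: {2, 7}

Each tropical root is a break point of the lower envelope of the lines y = a_i + i · x (there are 3 lines, with slopes 0, 1, ..., 2). Only the lines that attain the minimum somewhere contribute to roots; other lines are dominated. Here the surviving (envelope) indices are i = 2, i = 1, i = 0.
Intersections between consecutive envelope lines give the roots: for adjacent envelope indices i < j the intersection is x = (a_i − a_j) / (j − i). Reading off the sorted break points: {2, 7}.
Verification: at each break x_0, at least two indices attain the minimum of min_i(a_i + i · x_0).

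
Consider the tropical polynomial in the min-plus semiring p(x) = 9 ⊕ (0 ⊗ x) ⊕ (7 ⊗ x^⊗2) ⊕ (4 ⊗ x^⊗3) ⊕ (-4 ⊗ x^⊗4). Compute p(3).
p(3) = 3

A tropical monomial a ⊗ x^⊗i evaluates to a + i · x. Evaluating each term at x = 3:
  Term 0 contributes 9 + 0 · 3 = 9
  Term 1 contributes 0 + 1 · 3 = 3
  Term 2 contributes 7 + 2 · 3 = 13
  Term 3 contributes 4 + 3 · 3 = 13
  Term 4 contributes -4 + 4 · 3 = 8
p(3) = ⊕ of these = min[9, 3, 13, 13, 8] = 3.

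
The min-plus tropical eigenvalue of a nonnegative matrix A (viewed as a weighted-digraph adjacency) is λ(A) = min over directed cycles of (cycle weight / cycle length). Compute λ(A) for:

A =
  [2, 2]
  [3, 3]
λ(A) = 2

Enumerate directed cycles and compute their means (weight / length). Sample:
  cycle 0 → 0: weight = 2, length = 1, mean = 2/1 ≈ 2.000
  cycle 1 → 1: weight = 3, length = 1, mean = 3/1 ≈ 3.000
  cycle 0 → 1 → 0: weight = 5, length = 2, mean = 5/2 ≈ 2.500
  cycle 1 → 0 → 1: weight = 5, length = 2, mean = 5/2 ≈ 2.500
Minimum mean = 2.000, attained e.g. along the cycle 0 → 0 with weight 2 and length 1. So λ(A) = 2/1 = 2.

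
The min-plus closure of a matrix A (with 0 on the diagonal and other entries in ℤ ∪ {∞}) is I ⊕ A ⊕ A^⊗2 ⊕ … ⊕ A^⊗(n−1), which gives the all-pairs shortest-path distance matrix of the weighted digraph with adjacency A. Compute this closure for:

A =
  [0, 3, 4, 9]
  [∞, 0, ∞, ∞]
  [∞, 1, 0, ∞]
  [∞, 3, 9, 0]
Closure =
  [0, 3, 4, 9]
  [∞, 0, ∞, ∞]
  [∞, 1, 0, ∞]
  [∞, 3, 9, 0]

This is the Floyd-Warshall all-pairs shortest-path computation. For each intermediate vertex k = 0, 1, …, 3, update dist[i][j] ← min(dist[i][j], dist[i][k] + dist[k][j]). The final matrix gives, for each (i, j), the minimum total weight of any directed path from i to j (possibly empty when i = j).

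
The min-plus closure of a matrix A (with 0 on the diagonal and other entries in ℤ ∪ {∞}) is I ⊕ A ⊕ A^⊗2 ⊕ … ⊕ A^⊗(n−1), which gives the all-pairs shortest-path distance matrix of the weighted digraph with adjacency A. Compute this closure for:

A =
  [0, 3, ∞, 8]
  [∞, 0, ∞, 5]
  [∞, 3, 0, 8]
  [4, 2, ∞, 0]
Closure =
  [0, 3, ∞, 8]
  [9, 0, ∞, 5]
  [12, 3, 0, 8]
  [4, 2, ∞, 0]

This is the Floyd-Warshall all-pairs shortest-path computation. For each intermediate vertex k = 0, 1, …, 3, update dist[i][j] ← min(dist[i][j], dist[i][k] + dist[k][j]). The final matrix gives, for each (i, j), the minimum total weight of any directed path from i to j (possibly empty when i = j).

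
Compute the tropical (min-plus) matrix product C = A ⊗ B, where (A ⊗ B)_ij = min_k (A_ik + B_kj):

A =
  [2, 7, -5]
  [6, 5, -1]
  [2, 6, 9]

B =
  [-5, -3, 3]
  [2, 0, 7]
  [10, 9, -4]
A ⊗ B =
  [-3, -1, -9]
  [1, 3, -5]
  [-3, -1, 5]

Apply the min-plus product entry-by-entry:
  C[0][0] = min over k of (A[0][0] + B[0][0] = 2 + -5 = -3, A[0][1] + B[1][0] = 7 + 2 = 9, A[0][2] + B[2][0] = -5 + 10 = 5) = -3 (attained at k = 0)
  C[0][1] = min over k of (A[0][0] + B[0][1] = 2 + -3 = -1, A[0][1] + B[1][1] = 7 + 0 = 7, A[0][2] + B[2][1] = -5 + 9 = 4) = -1 (attained at k = 0)
  C[0][2] = min over k of (A[0][0] + B[0][2] = 2 + 3 = 5, A[0][1] + B[1][2] = 7 + 7 = 14, A[0][2] + B[2][2] = -5 + -4 = -9) = -9 (attained at k = 2)
  C[1][0] = min over k of (A[1][0] + B[0][0] = 6 + -5 = 1, A[1][1] + B[1][0] = 5 + 2 = 7, A[1][2] + B[2][0] = -1 + 10 = 9) = 1 (attained at k = 0)
  C[1][1] = min over k of (A[1][0] + B[0][1] = 6 + -3 = 3, A[1][1] + B[1][1] = 5 + 0 = 5, A[1][2] + B[2][1] = -1 + 9 = 8) = 3 (attained at k = 0)
  C[1][2] = min over k of (A[1][0] + B[0][2] = 6 + 3 = 9, A[1][1] + B[1][2] = 5 + 7 = 12, A[1][2] + B[2][2] = -1 + -4 = -5) = -5 (attained at k = 2)
  C[2][0] = min over k of (A[2][0] + B[0][0] = 2 + -5 = -3, A[2][1] + B[1][0] = 6 + 2 = 8, A[2][2] + B[2][0] = 9 + 10 = 19) = -3 (attained at k = 0)
  C[2][1] = min over k of (A[2][0] + B[0][1] = 2 + -3 = -1, A[2][1] + B[1][1] = 6 + 0 = 6, A[2][2] + B[2][1] = 9 + 9 = 18) = -1 (attained at k = 0)
  C[2][2] = min over k of (A[2][0] + B[0][2] = 2 + 3 = 5, A[2][1] + B[1][2] = 6 + 7 = 13, A[2][2] + B[2][2] = 9 + -4 = 5) = 5 (attained at k = 0)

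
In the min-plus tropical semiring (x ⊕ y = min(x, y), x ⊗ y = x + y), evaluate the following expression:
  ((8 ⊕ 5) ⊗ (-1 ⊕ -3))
((8 ⊕ 5) ⊗ (-1 ⊕ -3)) = 2

Expand innermost to outermost. Recall ⊕ takes the minimum of its arguments and ⊗ takes their sum. Working out the expression ((8 ⊕ 5) ⊗ (-1 ⊕ -3)) gives 2.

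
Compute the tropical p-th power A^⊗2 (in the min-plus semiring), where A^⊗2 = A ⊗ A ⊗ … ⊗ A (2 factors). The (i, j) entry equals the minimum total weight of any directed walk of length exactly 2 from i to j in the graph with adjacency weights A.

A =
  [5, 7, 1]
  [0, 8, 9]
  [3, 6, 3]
A^⊗2 =
  [4, 7, 4]
  [5, 7, 1]
  [6, 9, 4]

Each entry (A^⊗2)_ij equals the minimum over all length-2 walks i = v_0 → v_1 → … → v_2 = j of Σ_t A[v_t][v_{t+1}]. For example, for (i, j) = (0, 2) we minimise over 3 possible intermediate vertex sequences; the minimum is 4, attained along the walk 0 → 2 → 2.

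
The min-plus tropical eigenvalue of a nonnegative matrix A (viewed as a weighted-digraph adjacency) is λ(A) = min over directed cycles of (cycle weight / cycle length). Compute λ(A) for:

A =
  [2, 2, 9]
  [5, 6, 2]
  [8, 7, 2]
λ(A) = 2

Enumerate directed cycles and compute their means (weight / length). Sample:
  cycle 0 → 0: weight = 2, length = 1, mean = 2/1 ≈ 2.000
  cycle 1 → 1: weight = 6, length = 1, mean = 6/1 ≈ 6.000
  cycle 2 → 2: weight = 2, length = 1, mean = 2/1 ≈ 2.000
  cycle 0 → 1 → 0: weight = 7, length = 2, mean = 7/2 ≈ 3.500
  cycle 0 → 2 → 0: weight = 17, length = 2, mean = 17/2 ≈ 8.500
  cycle 1 → 0 → 1: weight = 7, length = 2, mean = 7/2 ≈ 3.500
Minimum mean = 2.000, attained e.g. along the cycle 0 → 0 with weight 2 and length 1. So λ(A) = 2/1 = 2.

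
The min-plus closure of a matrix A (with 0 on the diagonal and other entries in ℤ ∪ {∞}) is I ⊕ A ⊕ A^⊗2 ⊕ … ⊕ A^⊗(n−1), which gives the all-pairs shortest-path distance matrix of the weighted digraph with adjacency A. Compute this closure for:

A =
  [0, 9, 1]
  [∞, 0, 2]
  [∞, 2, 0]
Closure =
  [0, 3, 1]
  [∞, 0, 2]
  [∞, 2, 0]

This is the Floyd-Warshall all-pairs shortest-path computation. For each intermediate vertex k = 0, 1, …, 2, update dist[i][j] ← min(dist[i][j], dist[i][k] + dist[k][j]). The final matrix gives, for each (i, j), the minimum total weight of any directed path from i to j (possibly empty when i = j).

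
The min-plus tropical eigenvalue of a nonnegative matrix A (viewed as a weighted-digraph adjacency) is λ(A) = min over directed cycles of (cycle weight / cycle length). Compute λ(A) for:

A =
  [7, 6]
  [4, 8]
λ(A) = 5

Enumerate directed cycles and compute their means (weight / length). Sample:
  cycle 0 → 0: weight = 7, length = 1, mean = 7/1 ≈ 7.000
  cycle 1 → 1: weight = 8, length = 1, mean = 8/1 ≈ 8.000
  cycle 0 → 1 → 0: weight = 10, length = 2, mean = 10/2 ≈ 5.000
  cycle 1 → 0 → 1: weight = 10, length = 2, mean = 10/2 ≈ 5.000
Minimum mean = 5.000, attained e.g. along the cycle 0 → 1 → 0 with weight 10 and length 2. So λ(A) = 10/2 = 5.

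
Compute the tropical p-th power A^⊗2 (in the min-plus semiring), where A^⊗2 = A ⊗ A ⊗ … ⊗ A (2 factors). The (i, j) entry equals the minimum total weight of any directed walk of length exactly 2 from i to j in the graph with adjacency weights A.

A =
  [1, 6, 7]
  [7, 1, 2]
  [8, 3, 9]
A^⊗2 =
  [2, 7, 8]
  [8, 2, 3]
  [9, 4, 5]

Each entry (A^⊗2)_ij equals the minimum over all length-2 walks i = v_0 → v_1 → … → v_2 = j of Σ_t A[v_t][v_{t+1}]. For example, for (i, j) = (0, 2) we minimise over 3 possible intermediate vertex sequences; the minimum is 8, attained along the walk 0 → 0 → 2.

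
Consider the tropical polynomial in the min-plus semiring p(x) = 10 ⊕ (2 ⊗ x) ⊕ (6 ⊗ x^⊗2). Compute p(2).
p(2) = 4

A tropical monomial a ⊗ x^⊗i evaluates to a + i · x. Evaluating each term at x = 2:
  Term 0 contributes 10 + 0 · 2 = 10
  Term 1 contributes 2 + 1 · 2 = 4
  Term 2 contributes 6 + 2 · 2 = 10
p(2) = ⊕ of these = min[10, 4, 10] = 4.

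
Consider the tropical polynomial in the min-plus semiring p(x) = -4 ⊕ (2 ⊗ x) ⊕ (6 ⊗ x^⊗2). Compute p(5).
p(5) = -4

A tropical monomial a ⊗ x^⊗i evaluates to a + i · x. Evaluating each term at x = 5:
  Term 0 contributes -4 + 0 · 5 = -4
  Term 1 contributes 2 + 1 · 5 = 7
  Term 2 contributes 6 + 2 · 5 = 16
p(5) = ⊕ of these = min[-4, 7, 16] = -4.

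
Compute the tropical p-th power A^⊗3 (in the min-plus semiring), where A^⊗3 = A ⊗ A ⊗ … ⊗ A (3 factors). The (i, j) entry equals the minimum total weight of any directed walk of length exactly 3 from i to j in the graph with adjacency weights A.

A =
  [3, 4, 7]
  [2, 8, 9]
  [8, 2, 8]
A^⊗3 =
  [9, 10, 13]
  [8, 9, 12]
  [7, 8, 11]

Each entry (A^⊗3)_ij equals the minimum over all length-3 walks i = v_0 → v_1 → … → v_3 = j of Σ_t A[v_t][v_{t+1}]. For example, for (i, j) = (0, 2) we minimise over 9 possible intermediate vertex sequences; the minimum is 13, attained along the walk 0 → 0 → 0 → 2.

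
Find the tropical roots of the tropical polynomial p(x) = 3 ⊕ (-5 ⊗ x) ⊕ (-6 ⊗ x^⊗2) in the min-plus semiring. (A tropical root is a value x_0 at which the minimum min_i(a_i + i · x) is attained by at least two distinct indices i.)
Roots: {1, 8}

Each tropical root is a break point of the lower envelope of the lines y = a_i + i · x (there are 3 lines, with slopes 0, 1, ..., 2). Only the lines that attain the minimum somewhere contribute to roots; other lines are dominated. Here the surviving (envelope) indices are i = 2, i = 1, i = 0.
Intersections between consecutive envelope lines give the roots: for adjacent envelope indices i < j the intersection is x = (a_i − a_j) / (j − i). Reading off the sorted break points: {1, 8}.
Verification: at each break x_0, at least two indices attain the minimum of min_i(a_i + i · x_0).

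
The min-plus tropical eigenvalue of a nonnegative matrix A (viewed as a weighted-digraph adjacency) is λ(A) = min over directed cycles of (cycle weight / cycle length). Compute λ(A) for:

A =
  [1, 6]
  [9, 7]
λ(A) = 1

Enumerate directed cycles and compute their means (weight / length). Sample:
  cycle 0 → 0: weight = 1, length = 1, mean = 1/1 ≈ 1.000
  cycle 1 → 1: weight = 7, length = 1, mean = 7/1 ≈ 7.000
  cycle 0 → 1 → 0: weight = 15, length = 2, mean = 15/2 ≈ 7.500
  cycle 1 → 0 → 1: weight = 15, length = 2, mean = 15/2 ≈ 7.500
Minimum mean = 1.000, attained e.g. along the cycle 0 → 0 with weight 1 and length 1. So λ(A) = 1/1 = 1.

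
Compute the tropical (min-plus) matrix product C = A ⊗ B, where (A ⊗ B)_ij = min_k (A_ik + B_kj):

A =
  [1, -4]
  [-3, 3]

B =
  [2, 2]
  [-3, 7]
A ⊗ B =
  [-7, 3]
  [-1, -1]

Apply the min-plus product entry-by-entry:
  C[0][0] = min over k of (A[0][0] + B[0][0] = 1 + 2 = 3, A[0][1] + B[1][0] = -4 + -3 = -7) = -7 (attained at k = 1)
  C[0][1] = min over k of (A[0][0] + B[0][1] = 1 + 2 = 3, A[0][1] + B[1][1] = -4 + 7 = 3) = 3 (attained at k = 0)
  C[1][0] = min over k of (A[1][0] + B[0][0] = -3 + 2 = -1, A[1][1] + B[1][0] = 3 + -3 = 0) = -1 (attained at k = 0)
  C[1][1] = min over k of (A[1][0] + B[0][1] = -3 + 2 = -1, A[1][1] + B[1][1] = 3 + 7 = 10) = -1 (attained at k = 0)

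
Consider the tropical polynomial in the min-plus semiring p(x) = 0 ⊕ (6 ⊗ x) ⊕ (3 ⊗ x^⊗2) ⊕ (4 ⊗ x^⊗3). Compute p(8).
p(8) = 0

A tropical monomial a ⊗ x^⊗i evaluates to a + i · x. Evaluating each term at x = 8:
  Term 0 contributes 0 + 0 · 8 = 0
  Term 1 contributes 6 + 1 · 8 = 14
  Term 2 contributes 3 + 2 · 8 = 19
  Term 3 contributes 4 + 3 · 8 = 28
p(8) = ⊕ of these = min[0, 14, 19, 28] = 0.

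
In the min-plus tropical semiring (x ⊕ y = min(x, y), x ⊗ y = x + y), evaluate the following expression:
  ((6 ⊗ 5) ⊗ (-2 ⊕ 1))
((6 ⊗ 5) ⊗ (-2 ⊕ 1)) = 9

Expand innermost to outermost. Recall ⊕ takes the minimum of its arguments and ⊗ takes their sum. Working out the expression ((6 ⊗ 5) ⊗ (-2 ⊕ 1)) gives 9.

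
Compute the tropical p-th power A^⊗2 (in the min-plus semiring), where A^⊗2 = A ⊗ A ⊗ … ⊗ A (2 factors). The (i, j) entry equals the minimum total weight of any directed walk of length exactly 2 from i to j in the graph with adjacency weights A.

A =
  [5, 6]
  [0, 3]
A^⊗2 =
  [6, 9]
  [3, 6]

Each entry (A^⊗2)_ij equals the minimum over all length-2 walks i = v_0 → v_1 → … → v_2 = j of Σ_t A[v_t][v_{t+1}]. For example, for (i, j) = (0, 1) we minimise over 2 possible intermediate vertex sequences; the minimum is 9, attained along the walk 0 → 1 → 1.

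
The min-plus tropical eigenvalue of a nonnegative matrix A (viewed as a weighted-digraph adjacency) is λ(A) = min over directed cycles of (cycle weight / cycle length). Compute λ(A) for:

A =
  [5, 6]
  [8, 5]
λ(A) = 5

Enumerate directed cycles and compute their means (weight / length). Sample:
  cycle 0 → 0: weight = 5, length = 1, mean = 5/1 ≈ 5.000
  cycle 1 → 1: weight = 5, length = 1, mean = 5/1 ≈ 5.000
  cycle 0 → 1 → 0: weight = 14, length = 2, mean = 14/2 ≈ 7.000
  cycle 1 → 0 → 1: weight = 14, length = 2, mean = 14/2 ≈ 7.000
Minimum mean = 5.000, attained e.g. along the cycle 0 → 0 with weight 5 and length 1. So λ(A) = 5/1 = 5.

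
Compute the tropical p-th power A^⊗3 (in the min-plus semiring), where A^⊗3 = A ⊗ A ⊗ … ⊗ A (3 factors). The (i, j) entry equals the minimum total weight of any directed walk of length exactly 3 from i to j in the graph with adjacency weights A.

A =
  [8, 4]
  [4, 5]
A^⊗3 =
  [13, 12]
  [12, 13]

Each entry (A^⊗3)_ij equals the minimum over all length-3 walks i = v_0 → v_1 → … → v_3 = j of Σ_t A[v_t][v_{t+1}]. For example, for (i, j) = (0, 1) we minimise over 4 possible intermediate vertex sequences; the minimum is 12, attained along the walk 0 → 1 → 0 → 1.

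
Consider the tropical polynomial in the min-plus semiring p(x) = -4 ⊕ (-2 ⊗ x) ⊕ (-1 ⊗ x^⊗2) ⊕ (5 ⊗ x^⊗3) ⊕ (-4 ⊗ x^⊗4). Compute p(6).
p(6) = -4

A tropical monomial a ⊗ x^⊗i evaluates to a + i · x. Evaluating each term at x = 6:
  Term 0 contributes -4 + 0 · 6 = -4
  Term 1 contributes -2 + 1 · 6 = 4
  Term 2 contributes -1 + 2 · 6 = 11
  Term 3 contributes 5 + 3 · 6 = 23
  Term 4 contributes -4 + 4 · 6 = 20
p(6) = ⊕ of these = min[-4, 4, 11, 23, 20] = -4.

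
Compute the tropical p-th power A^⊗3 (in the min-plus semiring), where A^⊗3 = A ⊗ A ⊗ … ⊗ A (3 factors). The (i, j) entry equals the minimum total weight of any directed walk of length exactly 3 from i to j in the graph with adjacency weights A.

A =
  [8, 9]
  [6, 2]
A^⊗3 =
  [17, 13]
  [10, 6]

Each entry (A^⊗3)_ij equals the minimum over all length-3 walks i = v_0 → v_1 → … → v_3 = j of Σ_t A[v_t][v_{t+1}]. For example, for (i, j) = (0, 1) we minimise over 4 possible intermediate vertex sequences; the minimum is 13, attained along the walk 0 → 1 → 1 → 1.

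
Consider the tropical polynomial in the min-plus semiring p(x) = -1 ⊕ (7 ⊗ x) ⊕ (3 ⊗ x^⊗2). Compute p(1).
p(1) = -1

A tropical monomial a ⊗ x^⊗i evaluates to a + i · x. Evaluating each term at x = 1:
  Term 0 contributes -1 + 0 · 1 = -1
  Term 1 contributes 7 + 1 · 1 = 8
  Term 2 contributes 3 + 2 · 1 = 5
p(1) = ⊕ of these = min[-1, 8, 5] = -1.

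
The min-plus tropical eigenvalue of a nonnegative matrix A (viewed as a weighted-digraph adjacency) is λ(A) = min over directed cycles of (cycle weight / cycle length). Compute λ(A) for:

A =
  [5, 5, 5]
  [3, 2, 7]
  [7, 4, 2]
λ(A) = 2

Enumerate directed cycles and compute their means (weight / length). Sample:
  cycle 0 → 0: weight = 5, length = 1, mean = 5/1 ≈ 5.000
  cycle 1 → 1: weight = 2, length = 1, mean = 2/1 ≈ 2.000
  cycle 2 → 2: weight = 2, length = 1, mean = 2/1 ≈ 2.000
  cycle 0 → 1 → 0: weight = 8, length = 2, mean = 8/2 ≈ 4.000
  cycle 0 → 2 → 0: weight = 12, length = 2, mean = 12/2 ≈ 6.000
  cycle 1 → 0 → 1: weight = 8, length = 2, mean = 8/2 ≈ 4.000
Minimum mean = 2.000, attained e.g. along the cycle 1 → 1 with weight 2 and length 1. So λ(A) = 2/1 = 2.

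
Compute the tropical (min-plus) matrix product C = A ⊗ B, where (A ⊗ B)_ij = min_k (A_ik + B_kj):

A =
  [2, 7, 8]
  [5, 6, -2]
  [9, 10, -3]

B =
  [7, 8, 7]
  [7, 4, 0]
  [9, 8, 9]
A ⊗ B =
  [9, 10, 7]
  [7, 6, 6]
  [6, 5, 6]

Apply the min-plus product entry-by-entry:
  C[0][0] = min over k of (A[0][0] + B[0][0] = 2 + 7 = 9, A[0][1] + B[1][0] = 7 + 7 = 14, A[0][2] + B[2][0] = 8 + 9 = 17) = 9 (attained at k = 0)
  C[0][1] = min over k of (A[0][0] + B[0][1] = 2 + 8 = 10, A[0][1] + B[1][1] = 7 + 4 = 11, A[0][2] + B[2][1] = 8 + 8 = 16) = 10 (attained at k = 0)
  C[0][2] = min over k of (A[0][0] + B[0][2] = 2 + 7 = 9, A[0][1] + B[1][2] = 7 + 0 = 7, A[0][2] + B[2][2] = 8 + 9 = 17) = 7 (attained at k = 1)
  C[1][0] = min over k of (A[1][0] + B[0][0] = 5 + 7 = 12, A[1][1] + B[1][0] = 6 + 7 = 13, A[1][2] + B[2][0] = -2 + 9 = 7) = 7 (attained at k = 2)
  C[1][1] = min over k of (A[1][0] + B[0][1] = 5 + 8 = 13, A[1][1] + B[1][1] = 6 + 4 = 10, A[1][2] + B[2][1] = -2 + 8 = 6) = 6 (attained at k = 2)
  C[1][2] = min over k of (A[1][0] + B[0][2] = 5 + 7 = 12, A[1][1] + B[1][2] = 6 + 0 = 6, A[1][2] + B[2][2] = -2 + 9 = 7) = 6 (attained at k = 1)
  C[2][0] = min over k of (A[2][0] + B[0][0] = 9 + 7 = 16, A[2][1] + B[1][0] = 10 + 7 = 17, A[2][2] + B[2][0] = -3 + 9 = 6) = 6 (attained at k = 2)
  C[2][1] = min over k of (A[2][0] + B[0][1] = 9 + 8 = 17, A[2][1] + B[1][1] = 10 + 4 = 14, A[2][2] + B[2][1] = -3 + 8 = 5) = 5 (attained at k = 2)
  C[2][2] = min over k of (A[2][0] + B[0][2] = 9 + 7 = 16, A[2][1] + B[1][2] = 10 + 0 = 10, A[2][2] + B[2][2] = -3 + 9 = 6) = 6 (attained at k = 2)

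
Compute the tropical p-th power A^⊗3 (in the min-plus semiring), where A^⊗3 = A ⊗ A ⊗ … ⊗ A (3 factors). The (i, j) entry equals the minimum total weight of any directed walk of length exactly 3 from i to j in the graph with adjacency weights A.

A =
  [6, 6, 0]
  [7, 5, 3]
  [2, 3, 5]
A^⊗3 =
  [7, 8, 2]
  [9, 10, 5]
  [4, 5, 7]

Each entry (A^⊗3)_ij equals the minimum over all length-3 walks i = v_0 → v_1 → … → v_3 = j of Σ_t A[v_t][v_{t+1}]. For example, for (i, j) = (0, 2) we minimise over 9 possible intermediate vertex sequences; the minimum is 2, attained along the walk 0 → 2 → 0 → 2.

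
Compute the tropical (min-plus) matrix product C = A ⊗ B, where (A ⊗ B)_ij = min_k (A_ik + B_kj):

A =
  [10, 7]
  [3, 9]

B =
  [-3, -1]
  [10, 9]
A ⊗ B =
  [7, 9]
  [0, 2]

Apply the min-plus product entry-by-entry:
  C[0][0] = min over k of (A[0][0] + B[0][0] = 10 + -3 = 7, A[0][1] + B[1][0] = 7 + 10 = 17) = 7 (attained at k = 0)
  C[0][1] = min over k of (A[0][0] + B[0][1] = 10 + -1 = 9, A[0][1] + B[1][1] = 7 + 9 = 16) = 9 (attained at k = 0)
  C[1][0] = min over k of (A[1][0] + B[0][0] = 3 + -3 = 0, A[1][1] + B[1][0] = 9 + 10 = 19) = 0 (attained at k = 0)
  C[1][1] = min over k of (A[1][0] + B[0][1] = 3 + -1 = 2, A[1][1] + B[1][1] = 9 + 9 = 18) = 2 (attained at k = 0)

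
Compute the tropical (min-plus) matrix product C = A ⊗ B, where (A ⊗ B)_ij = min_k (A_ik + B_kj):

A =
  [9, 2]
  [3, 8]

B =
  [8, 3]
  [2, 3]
A ⊗ B =
  [4, 5]
  [10, 6]

Apply the min-plus product entry-by-entry:
  C[0][0] = min over k of (A[0][0] + B[0][0] = 9 + 8 = 17, A[0][1] + B[1][0] = 2 + 2 = 4) = 4 (attained at k = 1)
  C[0][1] = min over k of (A[0][0] + B[0][1] = 9 + 3 = 12, A[0][1] + B[1][1] = 2 + 3 = 5) = 5 (attained at k = 1)
  C[1][0] = min over k of (A[1][0] + B[0][0] = 3 + 8 = 11, A[1][1] + B[1][0] = 8 + 2 = 10) = 10 (attained at k = 1)
  C[1][1] = min over k of (A[1][0] + B[0][1] = 3 + 3 = 6, A[1][1] + B[1][1] = 8 + 3 = 11) = 6 (attained at k = 0)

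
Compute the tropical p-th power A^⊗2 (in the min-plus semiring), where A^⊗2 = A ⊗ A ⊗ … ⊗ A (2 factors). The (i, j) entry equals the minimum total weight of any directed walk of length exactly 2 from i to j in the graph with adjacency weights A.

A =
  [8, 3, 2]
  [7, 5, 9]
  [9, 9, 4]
A^⊗2 =
  [10, 8, 6]
  [12, 10, 9]
  [13, 12, 8]

Each entry (A^⊗2)_ij equals the minimum over all length-2 walks i = v_0 → v_1 → … → v_2 = j of Σ_t A[v_t][v_{t+1}]. For example, for (i, j) = (0, 2) we minimise over 3 possible intermediate vertex sequences; the minimum is 6, attained along the walk 0 → 2 → 2.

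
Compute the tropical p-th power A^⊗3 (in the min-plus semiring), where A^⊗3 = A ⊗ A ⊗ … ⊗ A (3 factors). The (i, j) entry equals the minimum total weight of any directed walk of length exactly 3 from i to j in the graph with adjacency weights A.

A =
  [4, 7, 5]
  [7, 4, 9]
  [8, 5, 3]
A^⊗3 =
  [12, 13, 11]
  [15, 12, 15]
  [14, 11, 9]

Each entry (A^⊗3)_ij equals the minimum over all length-3 walks i = v_0 → v_1 → … → v_3 = j of Σ_t A[v_t][v_{t+1}]. For example, for (i, j) = (0, 2) we minimise over 9 possible intermediate vertex sequences; the minimum is 11, attained along the walk 0 → 2 → 2 → 2.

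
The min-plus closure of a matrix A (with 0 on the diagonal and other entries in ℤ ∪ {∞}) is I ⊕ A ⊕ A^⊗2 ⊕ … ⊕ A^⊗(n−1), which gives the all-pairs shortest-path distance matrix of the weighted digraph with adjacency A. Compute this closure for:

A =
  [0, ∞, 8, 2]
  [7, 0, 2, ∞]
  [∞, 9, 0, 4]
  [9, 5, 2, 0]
Closure =
  [0, 7, 4, 2]
  [7, 0, 2, 6]
  [13, 9, 0, 4]
  [9, 5, 2, 0]

This is the Floyd-Warshall all-pairs shortest-path computation. For each intermediate vertex k = 0, 1, …, 3, update dist[i][j] ← min(dist[i][j], dist[i][k] + dist[k][j]). The final matrix gives, for each (i, j), the minimum total weight of any directed path from i to j (possibly empty when i = j).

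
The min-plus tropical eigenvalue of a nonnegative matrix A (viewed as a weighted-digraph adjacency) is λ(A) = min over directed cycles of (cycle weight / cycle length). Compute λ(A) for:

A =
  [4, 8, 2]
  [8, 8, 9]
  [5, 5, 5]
λ(A) = 7/2

Enumerate directed cycles and compute their means (weight / length). Sample:
  cycle 0 → 0: weight = 4, length = 1, mean = 4/1 ≈ 4.000
  cycle 1 → 1: weight = 8, length = 1, mean = 8/1 ≈ 8.000
  cycle 2 → 2: weight = 5, length = 1, mean = 5/1 ≈ 5.000
  cycle 0 → 1 → 0: weight = 16, length = 2, mean = 16/2 ≈ 8.000
  cycle 0 → 2 → 0: weight = 7, length = 2, mean = 7/2 ≈ 3.500
  cycle 1 → 0 → 1: weight = 16, length = 2, mean = 16/2 ≈ 8.000
Minimum mean = 3.500, attained e.g. along the cycle 0 → 2 → 0 with weight 7 and length 2. So λ(A) = 7/2 = 7/2.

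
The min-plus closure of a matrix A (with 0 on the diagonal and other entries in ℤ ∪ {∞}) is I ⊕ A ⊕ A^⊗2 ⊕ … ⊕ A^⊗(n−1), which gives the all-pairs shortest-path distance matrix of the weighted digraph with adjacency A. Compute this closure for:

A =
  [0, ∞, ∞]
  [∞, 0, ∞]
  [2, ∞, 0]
Closure =
  [0, ∞, ∞]
  [∞, 0, ∞]
  [2, ∞, 0]

This is the Floyd-Warshall all-pairs shortest-path computation. For each intermediate vertex k = 0, 1, …, 2, update dist[i][j] ← min(dist[i][j], dist[i][k] + dist[k][j]). The final matrix gives, for each (i, j), the minimum total weight of any directed path from i to j (possibly empty when i = j).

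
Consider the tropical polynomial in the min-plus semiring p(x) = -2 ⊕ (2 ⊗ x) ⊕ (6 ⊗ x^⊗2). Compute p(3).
p(3) = -2

A tropical monomial a ⊗ x^⊗i evaluates to a + i · x. Evaluating each term at x = 3:
  Term 0 contributes -2 + 0 · 3 = -2
  Term 1 contributes 2 + 1 · 3 = 5
  Term 2 contributes 6 + 2 · 3 = 12
p(3) = ⊕ of these = min[-2, 5, 12] = -2.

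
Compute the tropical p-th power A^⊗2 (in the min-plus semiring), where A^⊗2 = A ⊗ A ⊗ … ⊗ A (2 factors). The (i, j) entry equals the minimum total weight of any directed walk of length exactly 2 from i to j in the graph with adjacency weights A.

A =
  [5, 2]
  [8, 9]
A^⊗2 =
  [10, 7]
  [13, 10]

Each entry (A^⊗2)_ij equals the minimum over all length-2 walks i = v_0 → v_1 → … → v_2 = j of Σ_t A[v_t][v_{t+1}]. For example, for (i, j) = (0, 1) we minimise over 2 possible intermediate vertex sequences; the minimum is 7, attained along the walk 0 → 0 → 1.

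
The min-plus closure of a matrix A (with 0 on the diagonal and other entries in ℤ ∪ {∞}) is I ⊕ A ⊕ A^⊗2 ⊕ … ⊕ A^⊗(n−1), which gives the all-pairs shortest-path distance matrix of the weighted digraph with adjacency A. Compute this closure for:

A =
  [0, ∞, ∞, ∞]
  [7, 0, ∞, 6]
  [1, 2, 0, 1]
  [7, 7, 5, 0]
Closure =
  [0, ∞, ∞, ∞]
  [7, 0, 11, 6]
  [1, 2, 0, 1]
  [6, 7, 5, 0]

This is the Floyd-Warshall all-pairs shortest-path computation. For each intermediate vertex k = 0, 1, …, 3, update dist[i][j] ← min(dist[i][j], dist[i][k] + dist[k][j]). The final matrix gives, for each (i, j), the minimum total weight of any directed path from i to j (possibly empty when i = j).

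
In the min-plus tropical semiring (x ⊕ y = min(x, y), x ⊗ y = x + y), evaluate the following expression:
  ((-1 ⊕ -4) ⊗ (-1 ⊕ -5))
((-1 ⊕ -4) ⊗ (-1 ⊕ -5)) = -9

Expand innermost to outermost. Recall ⊕ takes the minimum of its arguments and ⊗ takes their sum. Working out the expression ((-1 ⊕ -4) ⊗ (-1 ⊕ -5)) gives -9.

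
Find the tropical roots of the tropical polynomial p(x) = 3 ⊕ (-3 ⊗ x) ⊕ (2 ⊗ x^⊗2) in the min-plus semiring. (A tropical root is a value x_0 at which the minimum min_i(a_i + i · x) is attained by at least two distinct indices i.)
Roots: {-5, 6}

Each tropical root is a break point of the lower envelope of the lines y = a_i + i · x (there are 3 lines, with slopes 0, 1, ..., 2). Only the lines that attain the minimum somewhere contribute to roots; other lines are dominated. Here the surviving (envelope) indices are i = 2, i = 1, i = 0.
Intersections between consecutive envelope lines give the roots: for adjacent envelope indices i < j the intersection is x = (a_i − a_j) / (j − i). Reading off the sorted break points: {-5, 6}.
Verification: at each break x_0, at least two indices attain the minimum of min_i(a_i + i · x_0).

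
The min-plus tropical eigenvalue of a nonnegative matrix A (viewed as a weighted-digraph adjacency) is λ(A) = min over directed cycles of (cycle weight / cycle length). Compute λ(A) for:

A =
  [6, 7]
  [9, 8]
λ(A) = 6

Enumerate directed cycles and compute their means (weight / length). Sample:
  cycle 0 → 0: weight = 6, length = 1, mean = 6/1 ≈ 6.000
  cycle 1 → 1: weight = 8, length = 1, mean = 8/1 ≈ 8.000
  cycle 0 → 1 → 0: weight = 16, length = 2, mean = 16/2 ≈ 8.000
  cycle 1 → 0 → 1: weight = 16, length = 2, mean = 16/2 ≈ 8.000
Minimum mean = 6.000, attained e.g. along the cycle 0 → 0 with weight 6 and length 1. So λ(A) = 6/1 = 6.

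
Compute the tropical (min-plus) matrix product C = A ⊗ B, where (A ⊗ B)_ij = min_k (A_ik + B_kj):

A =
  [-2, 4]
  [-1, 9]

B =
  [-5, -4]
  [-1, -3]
A ⊗ B =
  [-7, -6]
  [-6, -5]

Apply the min-plus product entry-by-entry:
  C[0][0] = min over k of (A[0][0] + B[0][0] = -2 + -5 = -7, A[0][1] + B[1][0] = 4 + -1 = 3) = -7 (attained at k = 0)
  C[0][1] = min over k of (A[0][0] + B[0][1] = -2 + -4 = -6, A[0][1] + B[1][1] = 4 + -3 = 1) = -6 (attained at k = 0)
  C[1][0] = min over k of (A[1][0] + B[0][0] = -1 + -5 = -6, A[1][1] + B[1][0] = 9 + -1 = 8) = -6 (attained at k = 0)
  C[1][1] = min over k of (A[1][0] + B[0][1] = -1 + -4 = -5, A[1][1] + B[1][1] = 9 + -3 = 6) = -5 (attained at k = 0)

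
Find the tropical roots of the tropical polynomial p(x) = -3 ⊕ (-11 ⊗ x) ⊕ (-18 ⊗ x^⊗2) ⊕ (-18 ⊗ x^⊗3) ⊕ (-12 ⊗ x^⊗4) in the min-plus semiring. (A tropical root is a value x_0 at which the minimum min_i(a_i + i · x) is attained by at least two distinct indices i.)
Roots: {-6, 0, 7, 8}

Each tropical root is a break point of the lower envelope of the lines y = a_i + i · x (there are 5 lines, with slopes 0, 1, ..., 4). Only the lines that attain the minimum somewhere contribute to roots; other lines are dominated. Here the surviving (envelope) indices are i = 4, i = 3, i = 2, i = 1, i = 0.
Intersections between consecutive envelope lines give the roots: for adjacent envelope indices i < j the intersection is x = (a_i − a_j) / (j − i). Reading off the sorted break points: {-6, 0, 7, 8}.
Verification: at each break x_0, at least two indices attain the minimum of min_i(a_i + i · x_0).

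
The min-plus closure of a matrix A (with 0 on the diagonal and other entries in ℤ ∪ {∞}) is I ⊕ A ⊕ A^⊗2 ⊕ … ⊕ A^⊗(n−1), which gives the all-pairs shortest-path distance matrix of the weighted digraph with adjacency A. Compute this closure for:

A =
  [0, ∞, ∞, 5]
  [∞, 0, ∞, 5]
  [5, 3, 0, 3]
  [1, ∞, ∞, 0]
Closure =
  [0, ∞, ∞, 5]
  [6, 0, ∞, 5]
  [4, 3, 0, 3]
  [1, ∞, ∞, 0]

This is the Floyd-Warshall all-pairs shortest-path computation. For each intermediate vertex k = 0, 1, …, 3, update dist[i][j] ← min(dist[i][j], dist[i][k] + dist[k][j]). The final matrix gives, for each (i, j), the minimum total weight of any directed path from i to j (possibly empty when i = j).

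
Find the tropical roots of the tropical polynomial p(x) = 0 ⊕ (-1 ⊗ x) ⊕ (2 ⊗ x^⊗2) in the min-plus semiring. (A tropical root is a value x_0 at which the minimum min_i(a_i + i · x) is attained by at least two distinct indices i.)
Roots: {-3, 1}

Each tropical root is a break point of the lower envelope of the lines y = a_i + i · x (there are 3 lines, with slopes 0, 1, ..., 2). Only the lines that attain the minimum somewhere contribute to roots; other lines are dominated. Here the surviving (envelope) indices are i = 2, i = 1, i = 0.
Intersections between consecutive envelope lines give the roots: for adjacent envelope indices i < j the intersection is x = (a_i − a_j) / (j − i). Reading off the sorted break points: {-3, 1}.
Verification: at each break x_0, at least two indices attain the minimum of min_i(a_i + i · x_0).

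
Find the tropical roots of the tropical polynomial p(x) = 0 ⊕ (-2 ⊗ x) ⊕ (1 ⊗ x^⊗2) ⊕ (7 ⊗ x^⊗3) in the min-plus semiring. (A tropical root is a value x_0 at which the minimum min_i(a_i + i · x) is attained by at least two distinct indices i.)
Roots: {-6, -3, 2}

Each tropical root is a break point of the lower envelope of the lines y = a_i + i · x (there are 4 lines, with slopes 0, 1, ..., 3). Only the lines that attain the minimum somewhere contribute to roots; other lines are dominated. Here the surviving (envelope) indices are i = 3, i = 2, i = 1, i = 0.
Intersections between consecutive envelope lines give the roots: for adjacent envelope indices i < j the intersection is x = (a_i − a_j) / (j − i). Reading off the sorted break points: {-6, -3, 2}.
Verification: at each break x_0, at least two indices attain the minimum of min_i(a_i + i · x_0).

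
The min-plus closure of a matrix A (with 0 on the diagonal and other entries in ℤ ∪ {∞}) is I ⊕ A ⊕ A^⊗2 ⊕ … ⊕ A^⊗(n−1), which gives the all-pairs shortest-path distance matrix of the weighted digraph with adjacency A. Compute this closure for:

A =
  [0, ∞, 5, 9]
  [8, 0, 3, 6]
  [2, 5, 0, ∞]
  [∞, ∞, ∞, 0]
Closure =
  [0, 10, 5, 9]
  [5, 0, 3, 6]
  [2, 5, 0, 11]
  [∞, ∞, ∞, 0]

This is the Floyd-Warshall all-pairs shortest-path computation. For each intermediate vertex k = 0, 1, …, 3, update dist[i][j] ← min(dist[i][j], dist[i][k] + dist[k][j]). The final matrix gives, for each (i, j), the minimum total weight of any directed path from i to j (possibly empty when i = j).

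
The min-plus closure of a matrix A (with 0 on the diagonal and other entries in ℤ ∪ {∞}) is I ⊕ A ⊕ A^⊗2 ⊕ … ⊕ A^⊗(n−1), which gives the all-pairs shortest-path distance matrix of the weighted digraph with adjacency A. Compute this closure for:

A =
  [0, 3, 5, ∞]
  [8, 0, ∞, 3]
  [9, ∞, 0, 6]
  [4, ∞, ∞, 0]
Closure =
  [0, 3, 5, 6]
  [7, 0, 12, 3]
  [9, 12, 0, 6]
  [4, 7, 9, 0]

This is the Floyd-Warshall all-pairs shortest-path computation. For each intermediate vertex k = 0, 1, …, 3, update dist[i][j] ← min(dist[i][j], dist[i][k] + dist[k][j]). The final matrix gives, for each (i, j), the minimum total weight of any directed path from i to j (possibly empty when i = j).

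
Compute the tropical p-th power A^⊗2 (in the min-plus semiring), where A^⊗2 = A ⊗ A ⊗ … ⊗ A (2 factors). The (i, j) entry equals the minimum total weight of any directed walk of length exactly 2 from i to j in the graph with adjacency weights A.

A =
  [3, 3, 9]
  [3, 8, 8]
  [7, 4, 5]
A^⊗2 =
  [6, 6, 11]
  [6, 6, 12]
  [7, 9, 10]

Each entry (A^⊗2)_ij equals the minimum over all length-2 walks i = v_0 → v_1 → … → v_2 = j of Σ_t A[v_t][v_{t+1}]. For example, for (i, j) = (0, 2) we minimise over 3 possible intermediate vertex sequences; the minimum is 11, attained along the walk 0 → 1 → 2.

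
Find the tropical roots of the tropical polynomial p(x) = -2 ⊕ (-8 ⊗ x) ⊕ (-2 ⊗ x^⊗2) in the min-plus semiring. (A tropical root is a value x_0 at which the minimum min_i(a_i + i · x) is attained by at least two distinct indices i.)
Roots: {-6, 6}

Each tropical root is a break point of the lower envelope of the lines y = a_i + i · x (there are 3 lines, with slopes 0, 1, ..., 2). Only the lines that attain the minimum somewhere contribute to roots; other lines are dominated. Here the surviving (envelope) indices are i = 2, i = 1, i = 0.
Intersections between consecutive envelope lines give the roots: for adjacent envelope indices i < j the intersection is x = (a_i − a_j) / (j − i). Reading off the sorted break points: {-6, 6}.
Verification: at each break x_0, at least two indices attain the minimum of min_i(a_i + i · x_0).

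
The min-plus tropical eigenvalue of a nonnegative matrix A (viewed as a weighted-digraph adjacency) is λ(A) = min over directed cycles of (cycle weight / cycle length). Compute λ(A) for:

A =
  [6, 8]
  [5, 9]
λ(A) = 6

Enumerate directed cycles and compute their means (weight / length). Sample:
  cycle 0 → 0: weight = 6, length = 1, mean = 6/1 ≈ 6.000
  cycle 1 → 1: weight = 9, length = 1, mean = 9/1 ≈ 9.000
  cycle 0 → 1 → 0: weight = 13, length = 2, mean = 13/2 ≈ 6.500
  cycle 1 → 0 → 1: weight = 13, length = 2, mean = 13/2 ≈ 6.500
Minimum mean = 6.000, attained e.g. along the cycle 0 → 0 with weight 6 and length 1. So λ(A) = 6/1 = 6.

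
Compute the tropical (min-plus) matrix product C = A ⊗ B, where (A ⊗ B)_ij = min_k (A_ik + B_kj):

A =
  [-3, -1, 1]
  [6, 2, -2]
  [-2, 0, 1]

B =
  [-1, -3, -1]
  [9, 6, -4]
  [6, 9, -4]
A ⊗ B =
  [-4, -6, -5]
  [4, 3, -6]
  [-3, -5, -4]

Apply the min-plus product entry-by-entry:
  C[0][0] = min over k of (A[0][0] + B[0][0] = -3 + -1 = -4, A[0][1] + B[1][0] = -1 + 9 = 8, A[0][2] + B[2][0] = 1 + 6 = 7) = -4 (attained at k = 0)
  C[0][1] = min over k of (A[0][0] + B[0][1] = -3 + -3 = -6, A[0][1] + B[1][1] = -1 + 6 = 5, A[0][2] + B[2][1] = 1 + 9 = 10) = -6 (attained at k = 0)
  C[0][2] = min over k of (A[0][0] + B[0][2] = -3 + -1 = -4, A[0][1] + B[1][2] = -1 + -4 = -5, A[0][2] + B[2][2] = 1 + -4 = -3) = -5 (attained at k = 1)
  C[1][0] = min over k of (A[1][0] + B[0][0] = 6 + -1 = 5, A[1][1] + B[1][0] = 2 + 9 = 11, A[1][2] + B[2][0] = -2 + 6 = 4) = 4 (attained at k = 2)
  C[1][1] = min over k of (A[1][0] + B[0][1] = 6 + -3 = 3, A[1][1] + B[1][1] = 2 + 6 = 8, A[1][2] + B[2][1] = -2 + 9 = 7) = 3 (attained at k = 0)
  C[1][2] = min over k of (A[1][0] + B[0][2] = 6 + -1 = 5, A[1][1] + B[1][2] = 2 + -4 = -2, A[1][2] + B[2][2] = -2 + -4 = -6) = -6 (attained at k = 2)
  C[2][0] = min over k of (A[2][0] + B[0][0] = -2 + -1 = -3, A[2][1] + B[1][0] = 0 + 9 = 9, A[2][2] + B[2][0] = 1 + 6 = 7) = -3 (attained at k = 0)
  C[2][1] = min over k of (A[2][0] + B[0][1] = -2 + -3 = -5, A[2][1] + B[1][1] = 0 + 6 = 6, A[2][2] + B[2][1] = 1 + 9 = 10) = -5 (attained at k = 0)
  C[2][2] = min over k of (A[2][0] + B[0][2] = -2 + -1 = -3, A[2][1] + B[1][2] = 0 + -4 = -4, A[2][2] + B[2][2] = 1 + -4 = -3) = -4 (attained at k = 1)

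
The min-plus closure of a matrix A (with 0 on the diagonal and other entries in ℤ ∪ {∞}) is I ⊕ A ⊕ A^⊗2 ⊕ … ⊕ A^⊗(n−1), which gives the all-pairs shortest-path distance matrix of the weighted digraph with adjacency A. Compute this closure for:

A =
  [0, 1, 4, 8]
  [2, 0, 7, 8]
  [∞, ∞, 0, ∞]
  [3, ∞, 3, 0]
Closure =
  [0, 1, 4, 8]
  [2, 0, 6, 8]
  [∞, ∞, 0, ∞]
  [3, 4, 3, 0]

This is the Floyd-Warshall all-pairs shortest-path computation. For each intermediate vertex k = 0, 1, …, 3, update dist[i][j] ← min(dist[i][j], dist[i][k] + dist[k][j]). The final matrix gives, for each (i, j), the minimum total weight of any directed path from i to j (possibly empty when i = j).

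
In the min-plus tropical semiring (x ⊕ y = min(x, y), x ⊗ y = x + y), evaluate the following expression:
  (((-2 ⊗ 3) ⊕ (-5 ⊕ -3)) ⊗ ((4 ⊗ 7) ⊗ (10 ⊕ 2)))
(((-2 ⊗ 3) ⊕ (-5 ⊕ -3)) ⊗ ((4 ⊗ 7) ⊗ (10 ⊕ 2))) = 8

Expand innermost to outermost. Recall ⊕ takes the minimum of its arguments and ⊗ takes their sum. Working out the expression (((-2 ⊗ 3) ⊕ (-5 ⊕ -3)) ⊗ ((4 ⊗ 7) ⊗ (10 ⊕ 2))) gives 8.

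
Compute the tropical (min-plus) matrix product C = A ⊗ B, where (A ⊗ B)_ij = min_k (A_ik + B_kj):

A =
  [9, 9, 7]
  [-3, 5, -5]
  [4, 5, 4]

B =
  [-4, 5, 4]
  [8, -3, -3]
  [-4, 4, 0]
A ⊗ B =
  [3, 6, 6]
  [-9, -1, -5]
  [0, 2, 2]

Apply the min-plus product entry-by-entry:
  C[0][0] = min over k of (A[0][0] + B[0][0] = 9 + -4 = 5, A[0][1] + B[1][0] = 9 + 8 = 17, A[0][2] + B[2][0] = 7 + -4 = 3) = 3 (attained at k = 2)
  C[0][1] = min over k of (A[0][0] + B[0][1] = 9 + 5 = 14, A[0][1] + B[1][1] = 9 + -3 = 6, A[0][2] + B[2][1] = 7 + 4 = 11) = 6 (attained at k = 1)
  C[0][2] = min over k of (A[0][0] + B[0][2] = 9 + 4 = 13, A[0][1] + B[1][2] = 9 + -3 = 6, A[0][2] + B[2][2] = 7 + 0 = 7) = 6 (attained at k = 1)
  C[1][0] = min over k of (A[1][0] + B[0][0] = -3 + -4 = -7, A[1][1] + B[1][0] = 5 + 8 = 13, A[1][2] + B[2][0] = -5 + -4 = -9) = -9 (attained at k = 2)
  C[1][1] = min over k of (A[1][0] + B[0][1] = -3 + 5 = 2, A[1][1] + B[1][1] = 5 + -3 = 2, A[1][2] + B[2][1] = -5 + 4 = -1) = -1 (attained at k = 2)
  C[1][2] = min over k of (A[1][0] + B[0][2] = -3 + 4 = 1, A[1][1] + B[1][2] = 5 + -3 = 2, A[1][2] + B[2][2] = -5 + 0 = -5) = -5 (attained at k = 2)
  C[2][0] = min over k of (A[2][0] + B[0][0] = 4 + -4 = 0, A[2][1] + B[1][0] = 5 + 8 = 13, A[2][2] + B[2][0] = 4 + -4 = 0) = 0 (attained at k = 0)
  C[2][1] = min over k of (A[2][0] + B[0][1] = 4 + 5 = 9, A[2][1] + B[1][1] = 5 + -3 = 2, A[2][2] + B[2][1] = 4 + 4 = 8) = 2 (attained at k = 1)
  C[2][2] = min over k of (A[2][0] + B[0][2] = 4 + 4 = 8, A[2][1] + B[1][2] = 5 + -3 = 2, A[2][2] + B[2][2] = 4 + 0 = 4) = 2 (attained at k = 1)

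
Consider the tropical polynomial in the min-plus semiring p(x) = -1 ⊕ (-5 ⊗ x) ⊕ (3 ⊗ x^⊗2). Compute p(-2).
p(-2) = -7

A tropical monomial a ⊗ x^⊗i evaluates to a + i · x. Evaluating each term at x = -2:
  Term 0 contributes -1 + 0 · -2 = -1
  Term 1 contributes -5 + 1 · -2 = -7
  Term 2 contributes 3 + 2 · -2 = -1
p(-2) = ⊕ of these = min[-1, -7, -1] = -7.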